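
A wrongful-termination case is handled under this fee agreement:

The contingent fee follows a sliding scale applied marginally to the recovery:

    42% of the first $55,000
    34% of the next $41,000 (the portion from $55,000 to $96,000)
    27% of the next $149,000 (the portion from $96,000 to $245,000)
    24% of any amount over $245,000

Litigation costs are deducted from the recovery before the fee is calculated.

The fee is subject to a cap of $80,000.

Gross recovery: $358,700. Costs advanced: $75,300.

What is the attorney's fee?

Fee base (net of costs): $358,700 − $75,300 = $283,400
First $55,000 at 42% = $23,100.00
Next $41,000 at 34% = $13,940.00
Next $149,000 at 27% = $40,230.00
Remaining $38,400 at 24% = $9,216.00
Fee: $23,100.00 + $13,940.00 + $40,230.00 + $9,216.00 = $86,486.00
$86,486.00 exceeds the $80,000 cap, so the fee is capped at $80,000.00.

$80,000.00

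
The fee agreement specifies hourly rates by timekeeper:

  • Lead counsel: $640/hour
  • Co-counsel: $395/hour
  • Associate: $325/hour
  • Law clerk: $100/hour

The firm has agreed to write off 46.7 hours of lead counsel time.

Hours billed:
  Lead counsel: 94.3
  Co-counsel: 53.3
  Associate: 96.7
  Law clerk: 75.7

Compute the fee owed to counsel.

Lead counsel: 94.3 × $640 = $60,352.00
Co-counsel: 53.3 × $395 = $21,053.50
Associate: 96.7 × $325 = $31,427.50
Law clerk: 75.7 × $100 = $7,570.00
Subtotal: $120,403.00
Write-off: 46.7 × $640 = $29,888.00
Total: $120,403.00 − $29,888.00 = $90,515.00

$90,515.00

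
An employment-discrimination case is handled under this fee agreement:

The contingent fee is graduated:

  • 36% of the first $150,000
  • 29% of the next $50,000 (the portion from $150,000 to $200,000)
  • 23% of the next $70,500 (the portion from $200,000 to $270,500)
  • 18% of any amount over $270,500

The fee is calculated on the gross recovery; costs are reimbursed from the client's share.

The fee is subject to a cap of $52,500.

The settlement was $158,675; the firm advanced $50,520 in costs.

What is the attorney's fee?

$52,500.00

Fee base is the gross recovery, $158,675; costs are reimbursed separately.
First $150,000 at 36% = $54,000.00
Remaining $8,675 at 29% = $2,515.75
Fee: $54,000.00 + $2,515.75 = $56,515.75
$56,515.75 exceeds the $52,500 cap, so the fee is capped at $52,500.00.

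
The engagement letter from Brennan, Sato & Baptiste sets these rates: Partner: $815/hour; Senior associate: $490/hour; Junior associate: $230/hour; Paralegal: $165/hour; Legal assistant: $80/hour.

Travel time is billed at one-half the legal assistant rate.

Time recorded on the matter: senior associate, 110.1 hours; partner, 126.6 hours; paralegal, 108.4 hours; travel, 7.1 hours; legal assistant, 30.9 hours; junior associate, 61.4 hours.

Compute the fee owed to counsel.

Partner: 126.6 × $815 = $103,179.00
Senior associate: 110.1 × $490 = $53,949.00
Junior associate: 61.4 × $230 = $14,122.00
Paralegal: 108.4 × $165 = $17,886.00
Legal assistant: 30.9 × $80 = $2,472.00
Subtotal: $103,179.00 + $53,949.00 + $14,122.00 + $17,886.00 + $2,472.00 = $191,608.00
Travel: 7.1 × ($80 ÷ 2) = 7.1 × $40.00 = $284.00
Total: $191,608.00 + $284.00 = $191,892.00

$191,892.00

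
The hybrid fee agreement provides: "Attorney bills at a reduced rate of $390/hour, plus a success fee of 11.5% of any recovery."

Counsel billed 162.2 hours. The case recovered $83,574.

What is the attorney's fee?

$72,869.01

Hourly: 162.2 × $390 = $63,258.00
Success fee: 11.5% of $83,574 = $9,611.01
Total: $63,258.00 + $9,611.01 = $72,869.01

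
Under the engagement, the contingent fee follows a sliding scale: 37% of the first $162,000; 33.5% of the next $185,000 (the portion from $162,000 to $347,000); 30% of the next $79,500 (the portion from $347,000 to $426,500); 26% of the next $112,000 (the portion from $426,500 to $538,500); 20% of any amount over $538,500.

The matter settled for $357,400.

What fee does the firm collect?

First $162,000 at 37% = $59,940.00
Next $185,000 at 33.5% = $61,975.00
Remaining $10,400 at 30% = $3,120.00
Fee: $59,940.00 + $61,975.00 + $3,120.00 = $125,035.00

$125,035.00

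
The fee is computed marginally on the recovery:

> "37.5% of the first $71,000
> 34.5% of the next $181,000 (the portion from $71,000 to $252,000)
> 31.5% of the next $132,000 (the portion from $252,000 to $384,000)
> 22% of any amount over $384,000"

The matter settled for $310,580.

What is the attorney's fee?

First $71,000 at 37.5% = $26,625.00
Next $181,000 at 34.5% = $62,445.00
Remaining $58,580 at 31.5% = $18,452.70
Fee: $26,625.00 + $62,445.00 + $18,452.70 = $107,522.70

$107,522.70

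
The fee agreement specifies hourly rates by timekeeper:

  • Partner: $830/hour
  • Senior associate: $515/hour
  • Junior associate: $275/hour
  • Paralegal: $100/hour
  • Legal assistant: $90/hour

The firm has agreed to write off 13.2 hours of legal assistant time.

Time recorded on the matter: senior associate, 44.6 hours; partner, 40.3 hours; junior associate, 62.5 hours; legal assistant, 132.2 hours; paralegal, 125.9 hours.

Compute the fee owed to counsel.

Partner: 40.3 × $830 = $33,449.00
Senior associate: 44.6 × $515 = $22,969.00
Junior associate: 62.5 × $275 = $17,187.50
Paralegal: 125.9 × $100 = $12,590.00
Legal assistant: 132.2 × $90 = $11,898.00
Subtotal: $98,093.50
Write-off: 13.2 × $90 = $1,188.00
Total: $98,093.50 − $1,188.00 = $96,905.50

$96,905.50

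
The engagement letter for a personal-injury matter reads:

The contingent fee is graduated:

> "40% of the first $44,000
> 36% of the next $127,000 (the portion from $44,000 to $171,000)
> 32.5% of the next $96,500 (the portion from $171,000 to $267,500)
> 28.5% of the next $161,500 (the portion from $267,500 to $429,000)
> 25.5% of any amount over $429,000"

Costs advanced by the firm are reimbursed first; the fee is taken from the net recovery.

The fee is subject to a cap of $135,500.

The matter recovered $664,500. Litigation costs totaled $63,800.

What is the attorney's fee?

$135,500.00

Fee base (net of costs): $664,500 − $63,800 = $600,700
First $44,000 at 40% = $17,600.00
Next $127,000 at 36% = $45,720.00
Next $96,500 at 32.5% = $31,362.50
Next $161,500 at 28.5% = $46,027.50
Remaining $171,700 at 25.5% = $43,783.50
Fee: $17,600.00 + $45,720.00 + $31,362.50 + $46,027.50 + $43,783.50 = $184,493.50
$184,493.50 exceeds the $135,500 cap, so the fee is capped at $135,500.00.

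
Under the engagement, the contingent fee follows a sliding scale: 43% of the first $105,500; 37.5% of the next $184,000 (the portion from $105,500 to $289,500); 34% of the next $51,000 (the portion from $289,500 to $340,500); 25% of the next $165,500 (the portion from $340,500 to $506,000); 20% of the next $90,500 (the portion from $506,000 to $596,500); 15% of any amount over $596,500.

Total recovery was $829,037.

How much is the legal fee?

First $105,500 at 43% = $45,365.00
Next $184,000 at 37.5% = $69,000.00
Next $51,000 at 34% = $17,340.00
Next $165,500 at 25% = $41,375.00
Next $90,500 at 20% = $18,100.00
Remaining $232,537 at 15% = $34,880.55
Fee: $45,365.00 + $69,000.00 + $17,340.00 + $41,375.00 + $18,100.00 + $34,880.55 = $226,060.55

$226,060.55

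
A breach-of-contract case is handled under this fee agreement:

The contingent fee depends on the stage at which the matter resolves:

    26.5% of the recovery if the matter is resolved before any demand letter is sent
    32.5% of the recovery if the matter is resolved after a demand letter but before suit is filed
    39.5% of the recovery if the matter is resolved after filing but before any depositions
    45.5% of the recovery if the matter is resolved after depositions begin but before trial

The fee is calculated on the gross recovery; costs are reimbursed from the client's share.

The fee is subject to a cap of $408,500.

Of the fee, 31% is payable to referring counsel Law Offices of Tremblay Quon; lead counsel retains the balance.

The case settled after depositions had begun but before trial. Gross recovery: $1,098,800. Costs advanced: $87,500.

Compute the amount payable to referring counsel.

$126,635.00

Fee base is the gross recovery, $1,098,800; costs are reimbursed separately.
The matter settled after depositions had begun but before trial, so the 45.5% rate applies.
$1,098,800 × 45.5% = $499,954.00
$499,954.00 exceeds the $408,500 cap, so the fee is capped at $408,500.00.
Referral share: 31% of $408,500.00 = $126,635.00; lead counsel retains $408,500.00 − $126,635.00 = $281,865.00.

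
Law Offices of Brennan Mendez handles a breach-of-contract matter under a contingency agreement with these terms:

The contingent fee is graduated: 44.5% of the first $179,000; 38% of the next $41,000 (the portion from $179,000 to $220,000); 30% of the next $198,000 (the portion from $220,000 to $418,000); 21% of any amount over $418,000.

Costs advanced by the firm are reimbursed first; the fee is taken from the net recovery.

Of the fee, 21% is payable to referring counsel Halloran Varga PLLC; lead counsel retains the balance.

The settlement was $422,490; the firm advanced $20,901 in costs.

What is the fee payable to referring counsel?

Fee base (net of costs): $422,490 − $20,901 = $401,589
First $179,000 at 44.5% = $79,655.00
Next $41,000 at 38% = $15,580.00
Remaining $181,589 at 30% = $54,476.70
Fee: $79,655.00 + $15,580.00 + $54,476.70 = $149,711.70
Referral share: 21% of $149,711.70 = $31,439.46; lead counsel retains $149,711.70 − $31,439.46 = $118,272.24.

$31,439.46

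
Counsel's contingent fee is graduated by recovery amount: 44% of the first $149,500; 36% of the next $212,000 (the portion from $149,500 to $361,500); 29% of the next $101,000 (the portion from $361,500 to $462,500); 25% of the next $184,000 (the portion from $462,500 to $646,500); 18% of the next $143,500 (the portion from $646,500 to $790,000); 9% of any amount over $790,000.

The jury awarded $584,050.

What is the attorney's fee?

First $149,500 at 44% = $65,780.00
Next $212,000 at 36% = $76,320.00
Next $101,000 at 29% = $29,290.00
Remaining $121,550 at 25% = $30,387.50
Fee: $65,780.00 + $76,320.00 + $29,290.00 + $30,387.50 = $201,777.50

$201,777.50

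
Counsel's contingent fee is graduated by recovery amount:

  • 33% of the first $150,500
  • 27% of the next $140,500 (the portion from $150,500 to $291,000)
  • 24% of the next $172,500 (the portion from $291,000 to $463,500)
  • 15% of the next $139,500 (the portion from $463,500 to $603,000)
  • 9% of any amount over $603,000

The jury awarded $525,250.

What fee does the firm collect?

First $150,500 at 33% = $49,665.00
Next $140,500 at 27% = $37,935.00
Next $172,500 at 24% = $41,400.00
Remaining $61,750 at 15% = $9,262.50
Fee: $49,665.00 + $37,935.00 + $41,400.00 + $9,262.50 = $138,262.50

$138,262.50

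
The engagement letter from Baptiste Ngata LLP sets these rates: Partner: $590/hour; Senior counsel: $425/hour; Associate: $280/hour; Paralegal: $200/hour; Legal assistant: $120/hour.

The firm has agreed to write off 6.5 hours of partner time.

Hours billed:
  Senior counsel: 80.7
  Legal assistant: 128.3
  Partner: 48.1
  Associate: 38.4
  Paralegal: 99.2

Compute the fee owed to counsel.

Partner: 48.1 × $590 = $28,379.00
Senior counsel: 80.7 × $425 = $34,297.50
Associate: 38.4 × $280 = $10,752.00
Paralegal: 99.2 × $200 = $19,840.00
Legal assistant: 128.3 × $120 = $15,396.00
Subtotal: $108,664.50
Write-off: 6.5 × $590 = $3,835.00
Total: $108,664.50 − $3,835.00 = $104,829.50

$104,829.50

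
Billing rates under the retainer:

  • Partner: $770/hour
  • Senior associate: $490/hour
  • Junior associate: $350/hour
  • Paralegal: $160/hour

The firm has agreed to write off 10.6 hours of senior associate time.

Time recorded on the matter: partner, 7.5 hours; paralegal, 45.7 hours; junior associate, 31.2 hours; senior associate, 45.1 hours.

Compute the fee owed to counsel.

$40,912.00

Partner: 7.5 × $770 = $5,775.00
Senior associate: 45.1 × $490 = $22,099.00
Junior associate: 31.2 × $350 = $10,920.00
Paralegal: 45.7 × $160 = $7,312.00
Subtotal: $46,106.00
Write-off: 10.6 × $490 = $5,194.00
Total: $46,106.00 − $5,194.00 = $40,912.00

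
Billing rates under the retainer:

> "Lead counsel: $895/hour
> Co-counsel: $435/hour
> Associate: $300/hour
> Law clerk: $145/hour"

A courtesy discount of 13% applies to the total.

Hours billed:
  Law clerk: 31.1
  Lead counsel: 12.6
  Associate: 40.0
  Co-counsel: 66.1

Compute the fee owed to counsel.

$49,189.80

Lead counsel: 12.6 × $895 = $11,277.00
Co-counsel: 66.1 × $435 = $28,753.50
Associate: 40.0 × $300 = $12,000.00
Law clerk: 31.1 × $145 = $4,509.50
Subtotal: $56,540.00
Less 13% discount: −$7,350.20
Total: $56,540.00 − $7,350.20 = $49,189.80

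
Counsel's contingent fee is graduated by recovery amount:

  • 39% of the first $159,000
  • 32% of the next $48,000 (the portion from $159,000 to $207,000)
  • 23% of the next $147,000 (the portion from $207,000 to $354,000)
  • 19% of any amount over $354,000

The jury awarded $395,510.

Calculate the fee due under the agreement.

First $159,000 at 39% = $62,010.00
Next $48,000 at 32% = $15,360.00
Next $147,000 at 23% = $33,810.00
Remaining $41,510 at 19% = $7,886.90
Fee: $62,010.00 + $15,360.00 + $33,810.00 + $7,886.90 = $119,066.90

$119,066.90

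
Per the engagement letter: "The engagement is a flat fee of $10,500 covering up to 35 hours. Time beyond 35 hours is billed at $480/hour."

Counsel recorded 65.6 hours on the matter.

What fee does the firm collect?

$25,188.00

Flat fee: $10,500.00
Excess hours: 65.6 − 35 = 30.6
Overrun: 30.6 × $480 = $14,688.00
Total: $10,500.00 + $14,688.00 = $25,188.00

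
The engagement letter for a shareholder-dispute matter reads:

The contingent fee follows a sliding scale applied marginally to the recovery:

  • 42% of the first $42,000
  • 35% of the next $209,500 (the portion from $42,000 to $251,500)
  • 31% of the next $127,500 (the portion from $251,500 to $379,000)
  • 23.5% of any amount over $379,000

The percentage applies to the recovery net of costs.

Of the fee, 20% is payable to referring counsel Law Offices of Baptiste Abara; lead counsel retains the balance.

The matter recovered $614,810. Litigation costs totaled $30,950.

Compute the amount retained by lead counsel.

$142,905.68

Fee base (net of costs): $614,810 − $30,950 = $583,860
First $42,000 at 42% = $17,640.00
Next $209,500 at 35% = $73,325.00
Next $127,500 at 31% = $39,525.00
Remaining $204,860 at 23.5% = $48,142.10
Fee: $17,640.00 + $73,325.00 + $39,525.00 + $48,142.10 = $178,632.10
Referral share: 20% of $178,632.10 = $35,726.42; lead counsel retains $178,632.10 − $35,726.42 = $142,905.68.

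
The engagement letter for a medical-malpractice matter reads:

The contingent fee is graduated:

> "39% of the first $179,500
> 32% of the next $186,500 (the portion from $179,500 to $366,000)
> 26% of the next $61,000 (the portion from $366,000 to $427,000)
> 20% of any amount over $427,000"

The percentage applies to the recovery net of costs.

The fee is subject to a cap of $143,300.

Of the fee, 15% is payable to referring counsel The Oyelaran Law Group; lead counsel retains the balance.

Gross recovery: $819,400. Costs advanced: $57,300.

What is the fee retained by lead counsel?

$121,805.00

Fee base (net of costs): $819,400 − $57,300 = $762,100
First $179,500 at 39% = $70,005.00
Next $186,500 at 32% = $59,680.00
Next $61,000 at 26% = $15,860.00
Remaining $335,100 at 20% = $67,020.00
Fee: $70,005.00 + $59,680.00 + $15,860.00 + $67,020.00 = $212,565.00
$212,565.00 exceeds the $143,300 cap, so the fee is capped at $143,300.00.
Referral share: 15% of $143,300.00 = $21,495.00; lead counsel retains $143,300.00 − $21,495.00 = $121,805.00.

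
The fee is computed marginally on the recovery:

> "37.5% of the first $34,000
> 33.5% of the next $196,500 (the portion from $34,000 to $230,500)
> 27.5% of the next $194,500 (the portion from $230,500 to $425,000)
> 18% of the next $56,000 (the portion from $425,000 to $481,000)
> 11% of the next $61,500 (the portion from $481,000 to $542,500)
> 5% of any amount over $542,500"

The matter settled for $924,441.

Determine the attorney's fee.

$168,007.05

First $34,000 at 37.5% = $12,750.00
Next $196,500 at 33.5% = $65,827.50
Next $194,500 at 27.5% = $53,487.50
Next $56,000 at 18% = $10,080.00
Next $61,500 at 11% = $6,765.00
Remaining $381,941 at 5% = $19,097.05
Fee: $12,750.00 + $65,827.50 + $53,487.50 + $10,080.00 + $6,765.00 + $19,097.05 = $168,007.05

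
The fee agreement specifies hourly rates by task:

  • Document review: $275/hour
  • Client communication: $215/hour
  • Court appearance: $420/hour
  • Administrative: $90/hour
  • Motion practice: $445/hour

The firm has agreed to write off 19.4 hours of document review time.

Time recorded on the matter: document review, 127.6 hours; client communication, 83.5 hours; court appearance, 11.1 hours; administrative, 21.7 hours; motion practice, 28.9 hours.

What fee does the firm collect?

$67,183.00

Document review: 127.6 × $275 = $35,090.00
Client communication: 83.5 × $215 = $17,952.50
Court appearance: 11.1 × $420 = $4,662.00
Administrative: 21.7 × $90 = $1,953.00
Motion practice: 28.9 × $445 = $12,860.50
Subtotal: $72,518.00
Write-off: 19.4 × $275 = $5,335.00
Total: $72,518.00 − $5,335.00 = $67,183.00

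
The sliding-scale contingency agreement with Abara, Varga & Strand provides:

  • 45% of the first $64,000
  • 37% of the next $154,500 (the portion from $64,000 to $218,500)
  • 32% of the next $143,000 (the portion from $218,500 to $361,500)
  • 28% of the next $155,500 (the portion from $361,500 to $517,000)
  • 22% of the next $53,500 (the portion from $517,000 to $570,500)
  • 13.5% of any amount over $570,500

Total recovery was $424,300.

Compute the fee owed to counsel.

$149,309.00

First $64,000 at 45% = $28,800.00
Next $154,500 at 37% = $57,165.00
Next $143,000 at 32% = $45,760.00
Remaining $62,800 at 28% = $17,584.00
Fee: $28,800.00 + $57,165.00 + $45,760.00 + $17,584.00 = $149,309.00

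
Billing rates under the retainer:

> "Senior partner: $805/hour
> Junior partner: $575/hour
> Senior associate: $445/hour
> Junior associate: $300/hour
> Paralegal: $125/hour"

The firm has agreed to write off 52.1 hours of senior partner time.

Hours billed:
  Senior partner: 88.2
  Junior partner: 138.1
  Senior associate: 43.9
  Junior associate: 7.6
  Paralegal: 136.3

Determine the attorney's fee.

Senior partner: 88.2 × $805 = $71,001.00
Junior partner: 138.1 × $575 = $79,407.50
Senior associate: 43.9 × $445 = $19,535.50
Junior associate: 7.6 × $300 = $2,280.00
Paralegal: 136.3 × $125 = $17,037.50
Subtotal: $189,261.50
Write-off: 52.1 × $805 = $41,940.50
Total: $189,261.50 − $41,940.50 = $147,321.00

$147,321.00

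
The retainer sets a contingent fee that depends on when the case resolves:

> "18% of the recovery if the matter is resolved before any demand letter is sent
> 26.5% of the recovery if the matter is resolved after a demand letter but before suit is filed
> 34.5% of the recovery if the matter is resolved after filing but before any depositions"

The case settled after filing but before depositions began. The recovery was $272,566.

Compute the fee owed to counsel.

$94,035.27

The matter settled after filing but before depositions began, so the 34.5% rate applies.
$272,566 × 34.5% = $94,035.27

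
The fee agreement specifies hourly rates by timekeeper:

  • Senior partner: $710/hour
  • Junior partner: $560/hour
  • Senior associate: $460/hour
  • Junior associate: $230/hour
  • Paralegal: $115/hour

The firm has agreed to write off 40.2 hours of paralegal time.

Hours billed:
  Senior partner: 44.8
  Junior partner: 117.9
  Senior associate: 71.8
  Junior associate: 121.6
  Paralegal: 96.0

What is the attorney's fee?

Senior partner: 44.8 × $710 = $31,808.00
Junior partner: 117.9 × $560 = $66,024.00
Senior associate: 71.8 × $460 = $33,028.00
Junior associate: 121.6 × $230 = $27,968.00
Paralegal: 96.0 × $115 = $11,040.00
Subtotal: $169,868.00
Write-off: 40.2 × $115 = $4,623.00
Total: $169,868.00 − $4,623.00 = $165,245.00

$165,245.00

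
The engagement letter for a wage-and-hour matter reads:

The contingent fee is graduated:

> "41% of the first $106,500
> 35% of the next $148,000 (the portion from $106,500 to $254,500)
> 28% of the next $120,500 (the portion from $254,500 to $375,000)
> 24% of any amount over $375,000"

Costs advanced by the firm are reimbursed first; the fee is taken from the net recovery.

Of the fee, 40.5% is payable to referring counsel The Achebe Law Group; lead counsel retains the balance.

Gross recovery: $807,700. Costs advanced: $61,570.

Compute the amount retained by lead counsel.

$129,874.34

Fee base (net of costs): $807,700 − $61,570 = $746,130
First $106,500 at 41% = $43,665.00
Next $148,000 at 35% = $51,800.00
Next $120,500 at 28% = $33,740.00
Remaining $371,130 at 24% = $89,071.20
Fee: $43,665.00 + $51,800.00 + $33,740.00 + $89,071.20 = $218,276.20
Referral share: 40.5% of $218,276.20 = $88,401.86; lead counsel retains $218,276.20 − $88,401.86 = $129,874.34.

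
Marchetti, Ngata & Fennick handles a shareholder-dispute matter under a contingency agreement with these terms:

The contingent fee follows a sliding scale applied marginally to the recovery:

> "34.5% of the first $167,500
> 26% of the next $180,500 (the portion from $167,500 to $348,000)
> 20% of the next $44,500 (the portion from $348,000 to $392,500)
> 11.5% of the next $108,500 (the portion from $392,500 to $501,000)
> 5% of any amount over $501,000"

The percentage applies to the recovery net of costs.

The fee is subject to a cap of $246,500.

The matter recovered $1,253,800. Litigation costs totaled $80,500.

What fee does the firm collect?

Fee base (net of costs): $1,253,800 − $80,500 = $1,173,300
First $167,500 at 34.5% = $57,787.50
Next $180,500 at 26% = $46,930.00
Next $44,500 at 20% = $8,900.00
Next $108,500 at 11.5% = $12,477.50
Remaining $672,300 at 5% = $33,615.00
Fee: $57,787.50 + $46,930.00 + $8,900.00 + $12,477.50 + $33,615.00 = $159,710.00
$159,710.00 is under the $246,500 cap.

$159,710.00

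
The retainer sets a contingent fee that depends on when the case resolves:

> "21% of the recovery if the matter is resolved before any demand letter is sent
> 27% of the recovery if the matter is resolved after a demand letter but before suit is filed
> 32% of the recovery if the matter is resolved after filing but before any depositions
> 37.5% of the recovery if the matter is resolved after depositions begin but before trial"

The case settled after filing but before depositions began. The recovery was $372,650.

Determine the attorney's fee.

$119,248.00

The matter settled after filing but before depositions began, so the 32% rate applies.
$372,650 × 32% = $119,248.00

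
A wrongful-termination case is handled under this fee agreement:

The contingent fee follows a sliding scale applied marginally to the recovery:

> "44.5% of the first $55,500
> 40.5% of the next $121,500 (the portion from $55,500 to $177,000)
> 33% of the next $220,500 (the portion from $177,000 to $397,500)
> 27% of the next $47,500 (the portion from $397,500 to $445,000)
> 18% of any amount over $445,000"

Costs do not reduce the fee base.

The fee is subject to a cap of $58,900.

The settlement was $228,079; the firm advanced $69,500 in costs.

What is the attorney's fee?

$58,900.00

Fee base is the gross recovery, $228,079; costs are reimbursed separately.
First $55,500 at 44.5% = $24,697.50
Next $121,500 at 40.5% = $49,207.50
Remaining $51,079 at 33% = $16,856.07
Fee: $24,697.50 + $49,207.50 + $16,856.07 = $90,761.07
$90,761.07 exceeds the $58,900 cap, so the fee is capped at $58,900.00.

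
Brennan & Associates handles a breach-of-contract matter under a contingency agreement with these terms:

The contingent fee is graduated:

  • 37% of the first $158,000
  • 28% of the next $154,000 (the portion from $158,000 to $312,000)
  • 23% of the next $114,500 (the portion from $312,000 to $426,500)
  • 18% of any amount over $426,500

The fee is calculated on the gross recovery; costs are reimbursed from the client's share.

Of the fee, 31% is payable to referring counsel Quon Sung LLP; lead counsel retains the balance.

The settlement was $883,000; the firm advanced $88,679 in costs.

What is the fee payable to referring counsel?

$65,126.35

Fee base is the gross recovery, $883,000; costs are reimbursed separately.
First $158,000 at 37% = $58,460.00
Next $154,000 at 28% = $43,120.00
Next $114,500 at 23% = $26,335.00
Remaining $456,500 at 18% = $82,170.00
Fee: $58,460.00 + $43,120.00 + $26,335.00 + $82,170.00 = $210,085.00
Referral share: 31% of $210,085.00 = $65,126.35; lead counsel retains $210,085.00 − $65,126.35 = $144,958.65.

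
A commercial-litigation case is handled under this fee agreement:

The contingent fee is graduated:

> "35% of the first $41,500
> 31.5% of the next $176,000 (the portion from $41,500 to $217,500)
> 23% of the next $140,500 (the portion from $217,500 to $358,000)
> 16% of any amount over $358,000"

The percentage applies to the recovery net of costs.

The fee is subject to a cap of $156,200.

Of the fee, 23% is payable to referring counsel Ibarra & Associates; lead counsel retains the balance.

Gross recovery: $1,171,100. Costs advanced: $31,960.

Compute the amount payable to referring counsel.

$35,926.00

Fee base (net of costs): $1,171,100 − $31,960 = $1,139,140
First $41,500 at 35% = $14,525.00
Next $176,000 at 31.5% = $55,440.00
Next $140,500 at 23% = $32,315.00
Remaining $781,140 at 16% = $124,982.40
Fee: $14,525.00 + $55,440.00 + $32,315.00 + $124,982.40 = $227,262.40
$227,262.40 exceeds the $156,200 cap, so the fee is capped at $156,200.00.
Referral share: 23% of $156,200.00 = $35,926.00; lead counsel retains $156,200.00 − $35,926.00 = $120,274.00.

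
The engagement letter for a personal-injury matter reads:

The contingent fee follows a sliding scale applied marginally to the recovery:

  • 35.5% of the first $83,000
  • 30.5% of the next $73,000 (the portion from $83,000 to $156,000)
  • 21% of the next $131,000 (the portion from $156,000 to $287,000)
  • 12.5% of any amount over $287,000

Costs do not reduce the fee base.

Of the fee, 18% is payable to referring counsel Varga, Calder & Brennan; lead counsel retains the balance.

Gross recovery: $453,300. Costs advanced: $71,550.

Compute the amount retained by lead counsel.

Fee base is the gross recovery, $453,300; costs are reimbursed separately.
First $83,000 at 35.5% = $29,465.00
Next $73,000 at 30.5% = $22,265.00
Next $131,000 at 21% = $27,510.00
Remaining $166,300 at 12.5% = $20,787.50
Fee: $29,465.00 + $22,265.00 + $27,510.00 + $20,787.50 = $100,027.50
Referral share: 18% of $100,027.50 = $18,004.95; lead counsel retains $100,027.50 − $18,004.95 = $82,022.55.

$82,022.55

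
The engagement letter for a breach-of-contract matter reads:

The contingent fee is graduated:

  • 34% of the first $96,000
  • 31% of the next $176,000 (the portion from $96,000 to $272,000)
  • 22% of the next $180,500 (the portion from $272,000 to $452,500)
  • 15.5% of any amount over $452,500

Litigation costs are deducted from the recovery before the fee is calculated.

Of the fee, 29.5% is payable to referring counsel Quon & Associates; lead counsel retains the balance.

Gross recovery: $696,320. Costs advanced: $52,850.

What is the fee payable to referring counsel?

Fee base (net of costs): $696,320 − $52,850 = $643,470
First $96,000 at 34% = $32,640.00
Next $176,000 at 31% = $54,560.00
Next $180,500 at 22% = $39,710.00
Remaining $190,970 at 15.5% = $29,600.35
Fee: $32,640.00 + $54,560.00 + $39,710.00 + $29,600.35 = $156,510.35
Referral share: 29.5% of $156,510.35 = $46,170.55; lead counsel retains $156,510.35 − $46,170.55 = $110,339.80.

$46,170.55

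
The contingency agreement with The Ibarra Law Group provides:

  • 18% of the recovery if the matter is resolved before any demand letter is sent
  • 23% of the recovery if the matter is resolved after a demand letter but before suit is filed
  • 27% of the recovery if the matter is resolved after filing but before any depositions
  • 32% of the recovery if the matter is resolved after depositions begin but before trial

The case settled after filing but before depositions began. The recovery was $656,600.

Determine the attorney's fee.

$177,282.00

The matter settled after filing but before depositions began, so the 27% rate applies.
$656,600 × 27% = $177,282.00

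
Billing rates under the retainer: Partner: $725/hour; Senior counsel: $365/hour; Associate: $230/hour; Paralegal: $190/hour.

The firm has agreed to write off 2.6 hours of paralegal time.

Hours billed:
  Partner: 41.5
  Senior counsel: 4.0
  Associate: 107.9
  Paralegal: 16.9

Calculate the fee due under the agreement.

Partner: 41.5 × $725 = $30,087.50
Senior counsel: 4.0 × $365 = $1,460.00
Associate: 107.9 × $230 = $24,817.00
Paralegal: 16.9 × $190 = $3,211.00
Subtotal: $59,575.50
Write-off: 2.6 × $190 = $494.00
Total: $59,575.50 − $494.00 = $59,081.50

$59,081.50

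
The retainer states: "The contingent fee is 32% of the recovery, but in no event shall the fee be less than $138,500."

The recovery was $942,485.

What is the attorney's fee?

32% of $942,485 = $301,595.20
That exceeds the $138,500 minimum.

$301,595.20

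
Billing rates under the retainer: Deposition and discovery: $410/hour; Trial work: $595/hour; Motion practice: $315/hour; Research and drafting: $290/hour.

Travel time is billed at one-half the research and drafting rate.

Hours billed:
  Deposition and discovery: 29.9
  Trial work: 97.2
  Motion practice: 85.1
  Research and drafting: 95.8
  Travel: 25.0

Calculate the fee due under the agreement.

Deposition and discovery: 29.9 × $410 = $12,259.00
Trial work: 97.2 × $595 = $57,834.00
Motion practice: 85.1 × $315 = $26,806.50
Research and drafting: 95.8 × $290 = $27,782.00
Subtotal: $12,259.00 + $57,834.00 + $26,806.50 + $27,782.00 = $124,681.50
Travel: 25.0 × ($290 ÷ 2) = 25.0 × $145.00 = $3,625.00
Total: $124,681.50 + $3,625.00 = $128,306.50

$128,306.50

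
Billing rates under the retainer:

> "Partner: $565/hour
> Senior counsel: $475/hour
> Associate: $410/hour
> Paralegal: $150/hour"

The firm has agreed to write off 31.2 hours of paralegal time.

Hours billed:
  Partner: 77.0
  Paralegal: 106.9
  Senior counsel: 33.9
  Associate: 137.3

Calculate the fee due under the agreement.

Partner: 77.0 × $565 = $43,505.00
Senior counsel: 33.9 × $475 = $16,102.50
Associate: 137.3 × $410 = $56,293.00
Paralegal: 106.9 × $150 = $16,035.00
Subtotal: $131,935.50
Write-off: 31.2 × $150 = $4,680.00
Total: $131,935.50 − $4,680.00 = $127,255.50

$127,255.50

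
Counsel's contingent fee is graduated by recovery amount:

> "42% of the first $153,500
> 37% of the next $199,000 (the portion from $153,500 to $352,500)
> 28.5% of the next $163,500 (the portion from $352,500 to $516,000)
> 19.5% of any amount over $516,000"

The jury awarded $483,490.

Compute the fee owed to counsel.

$175,432.15

First $153,500 at 42% = $64,470.00
Next $199,000 at 37% = $73,630.00
Remaining $130,990 at 28.5% = $37,332.15
Fee: $64,470.00 + $73,630.00 + $37,332.15 = $175,432.15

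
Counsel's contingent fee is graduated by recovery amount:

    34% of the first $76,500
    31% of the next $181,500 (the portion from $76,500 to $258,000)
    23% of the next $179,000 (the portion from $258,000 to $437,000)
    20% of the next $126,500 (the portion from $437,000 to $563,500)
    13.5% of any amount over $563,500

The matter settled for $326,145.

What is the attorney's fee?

First $76,500 at 34% = $26,010.00
Next $181,500 at 31% = $56,265.00
Remaining $68,145 at 23% = $15,673.35
Fee: $26,010.00 + $56,265.00 + $15,673.35 = $97,948.35

$97,948.35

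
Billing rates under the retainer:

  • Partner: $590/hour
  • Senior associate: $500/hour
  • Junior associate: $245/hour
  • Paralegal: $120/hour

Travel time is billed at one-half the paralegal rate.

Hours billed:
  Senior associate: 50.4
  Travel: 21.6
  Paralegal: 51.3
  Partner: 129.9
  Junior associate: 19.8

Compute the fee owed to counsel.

Partner: 129.9 × $590 = $76,641.00
Senior associate: 50.4 × $500 = $25,200.00
Junior associate: 19.8 × $245 = $4,851.00
Paralegal: 51.3 × $120 = $6,156.00
Subtotal: $76,641.00 + $25,200.00 + $4,851.00 + $6,156.00 = $112,848.00
Travel: 21.6 × ($120 ÷ 2) = 21.6 × $60.00 = $1,296.00
Total: $112,848.00 + $1,296.00 = $114,144.00

$114,144.00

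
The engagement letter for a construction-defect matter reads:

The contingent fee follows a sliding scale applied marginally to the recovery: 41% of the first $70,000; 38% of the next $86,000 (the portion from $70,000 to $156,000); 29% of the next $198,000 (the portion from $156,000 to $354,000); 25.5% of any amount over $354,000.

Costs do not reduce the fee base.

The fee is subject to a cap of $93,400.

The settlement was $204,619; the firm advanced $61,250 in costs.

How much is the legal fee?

Fee base is the gross recovery, $204,619; costs are reimbursed separately.
First $70,000 at 41% = $28,700.00
Next $86,000 at 38% = $32,680.00
Remaining $48,619 at 29% = $14,099.51
Fee: $28,700.00 + $32,680.00 + $14,099.51 = $75,479.51
$75,479.51 is under the $93,400 cap.

$75,479.51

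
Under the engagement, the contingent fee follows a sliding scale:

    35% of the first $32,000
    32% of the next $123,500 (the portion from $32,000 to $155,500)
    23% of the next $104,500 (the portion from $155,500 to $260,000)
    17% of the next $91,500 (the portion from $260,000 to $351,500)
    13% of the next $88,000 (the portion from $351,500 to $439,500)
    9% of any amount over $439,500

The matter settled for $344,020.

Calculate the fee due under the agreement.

$89,038.40

First $32,000 at 35% = $11,200.00
Next $123,500 at 32% = $39,520.00
Next $104,500 at 23% = $24,035.00
Remaining $84,020 at 17% = $14,283.40
Fee: $11,200.00 + $39,520.00 + $24,035.00 + $14,283.40 = $89,038.40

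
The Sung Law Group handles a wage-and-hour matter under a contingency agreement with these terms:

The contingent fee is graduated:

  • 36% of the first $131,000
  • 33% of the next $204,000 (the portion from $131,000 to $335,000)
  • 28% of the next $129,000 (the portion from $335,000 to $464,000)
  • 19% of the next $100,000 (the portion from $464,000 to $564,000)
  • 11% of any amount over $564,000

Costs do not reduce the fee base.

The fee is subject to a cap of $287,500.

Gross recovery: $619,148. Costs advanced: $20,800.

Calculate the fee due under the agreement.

Fee base is the gross recovery, $619,148; costs are reimbursed separately.
First $131,000 at 36% = $47,160.00
Next $204,000 at 33% = $67,320.00
Next $129,000 at 28% = $36,120.00
Next $100,000 at 19% = $19,000.00
Remaining $55,148 at 11% = $6,066.28
Fee: $47,160.00 + $67,320.00 + $36,120.00 + $19,000.00 + $6,066.28 = $175,666.28
$175,666.28 is under the $287,500 cap.

$175,666.28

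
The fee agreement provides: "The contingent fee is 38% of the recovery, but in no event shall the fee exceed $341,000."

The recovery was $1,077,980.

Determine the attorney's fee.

38% of $1,077,980 = $409,632.40
That exceeds the $341,000 cap, so the fee is capped at $341,000.

$341,000.00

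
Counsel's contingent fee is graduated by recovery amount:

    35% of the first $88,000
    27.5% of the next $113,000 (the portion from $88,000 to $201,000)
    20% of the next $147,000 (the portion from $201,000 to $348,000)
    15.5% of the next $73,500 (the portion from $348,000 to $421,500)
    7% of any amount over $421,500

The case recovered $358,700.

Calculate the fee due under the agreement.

First $88,000 at 35% = $30,800.00
Next $113,000 at 27.5% = $31,075.00
Next $147,000 at 20% = $29,400.00
Remaining $10,700 at 15.5% = $1,658.50
Fee: $30,800.00 + $31,075.00 + $29,400.00 + $1,658.50 = $92,933.50

$92,933.50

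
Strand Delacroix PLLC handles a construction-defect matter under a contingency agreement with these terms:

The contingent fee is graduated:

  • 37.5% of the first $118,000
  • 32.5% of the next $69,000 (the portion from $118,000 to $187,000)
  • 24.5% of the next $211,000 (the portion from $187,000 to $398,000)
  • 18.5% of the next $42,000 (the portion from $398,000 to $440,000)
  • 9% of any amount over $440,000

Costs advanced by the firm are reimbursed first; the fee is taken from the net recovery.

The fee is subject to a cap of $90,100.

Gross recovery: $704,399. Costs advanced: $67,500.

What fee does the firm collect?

$90,100.00

Fee base (net of costs): $704,399 − $67,500 = $636,899
First $118,000 at 37.5% = $44,250.00
Next $69,000 at 32.5% = $22,425.00
Next $211,000 at 24.5% = $51,695.00
Next $42,000 at 18.5% = $7,770.00
Remaining $196,899 at 9% = $17,720.91
Fee: $44,250.00 + $22,425.00 + $51,695.00 + $7,770.00 + $17,720.91 = $143,860.91
$143,860.91 exceeds the $90,100 cap, so the fee is capped at $90,100.00.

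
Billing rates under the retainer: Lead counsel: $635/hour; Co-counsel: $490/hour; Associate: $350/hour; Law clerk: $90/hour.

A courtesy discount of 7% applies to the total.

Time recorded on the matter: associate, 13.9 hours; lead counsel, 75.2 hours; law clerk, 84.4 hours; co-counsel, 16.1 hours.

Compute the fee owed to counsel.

$63,334.86

Lead counsel: 75.2 × $635 = $47,752.00
Co-counsel: 16.1 × $490 = $7,889.00
Associate: 13.9 × $350 = $4,865.00
Law clerk: 84.4 × $90 = $7,596.00
Subtotal: $68,102.00
Less 7% discount: −$4,767.14
Total: $68,102.00 − $4,767.14 = $63,334.86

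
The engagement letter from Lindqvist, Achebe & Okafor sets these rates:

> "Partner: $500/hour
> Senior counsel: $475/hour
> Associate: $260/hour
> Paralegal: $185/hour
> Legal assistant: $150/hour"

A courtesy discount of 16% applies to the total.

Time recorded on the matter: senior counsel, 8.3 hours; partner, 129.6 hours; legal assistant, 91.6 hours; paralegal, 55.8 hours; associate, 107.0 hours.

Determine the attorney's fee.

$101,325.42

Partner: 129.6 × $500 = $64,800.00
Senior counsel: 8.3 × $475 = $3,942.50
Associate: 107.0 × $260 = $27,820.00
Paralegal: 55.8 × $185 = $10,323.00
Legal assistant: 91.6 × $150 = $13,740.00
Subtotal: $120,625.50
Less 16% discount: −$19,300.08
Total: $120,625.50 − $19,300.08 = $101,325.42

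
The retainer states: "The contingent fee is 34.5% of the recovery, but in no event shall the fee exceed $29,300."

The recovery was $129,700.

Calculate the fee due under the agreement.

34.5% of $129,700 = $44,746.50
That exceeds the $29,300 cap, so the fee is capped at $29,300.

$29,300.00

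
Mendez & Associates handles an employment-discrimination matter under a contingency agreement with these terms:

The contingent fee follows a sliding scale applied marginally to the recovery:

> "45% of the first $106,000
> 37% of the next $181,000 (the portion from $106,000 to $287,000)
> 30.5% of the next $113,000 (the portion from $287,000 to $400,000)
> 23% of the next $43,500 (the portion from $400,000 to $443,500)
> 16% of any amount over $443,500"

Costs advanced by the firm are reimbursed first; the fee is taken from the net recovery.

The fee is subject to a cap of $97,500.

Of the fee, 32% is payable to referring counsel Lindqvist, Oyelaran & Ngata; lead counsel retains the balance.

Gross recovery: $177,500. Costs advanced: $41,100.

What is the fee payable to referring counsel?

$18,863.36

Fee base (net of costs): $177,500 − $41,100 = $136,400
First $106,000 at 45% = $47,700.00
Remaining $30,400 at 37% = $11,248.00
Fee: $47,700.00 + $11,248.00 = $58,948.00
$58,948.00 is under the $97,500 cap.
Referral share: 32% of $58,948.00 = $18,863.36; lead counsel retains $58,948.00 − $18,863.36 = $40,084.64.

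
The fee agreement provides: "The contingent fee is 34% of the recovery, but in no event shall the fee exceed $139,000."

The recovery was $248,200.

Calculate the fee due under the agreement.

$84,388.00

34% of $248,200 = $84,388.00
That is under the $139,000 cap.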